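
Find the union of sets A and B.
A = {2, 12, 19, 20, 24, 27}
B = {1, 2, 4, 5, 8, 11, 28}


Set A = {2, 12, 19, 20, 24, 27}
Set B = {1, 2, 4, 5, 8, 11, 28}
A ∪ B includes all elements in either set.
Elements from A: {2, 12, 19, 20, 24, 27}
Elements from B not already included: {1, 4, 5, 8, 11, 28}
A ∪ B = {1, 2, 4, 5, 8, 11, 12, 19, 20, 24, 27, 28}

{1, 2, 4, 5, 8, 11, 12, 19, 20, 24, 27, 28}


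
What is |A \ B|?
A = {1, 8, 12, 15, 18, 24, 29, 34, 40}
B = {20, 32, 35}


Set A = {1, 8, 12, 15, 18, 24, 29, 34, 40}
Set B = {20, 32, 35}
A \ B = {1, 8, 12, 15, 18, 24, 29, 34, 40}
|A \ B| = 9

9


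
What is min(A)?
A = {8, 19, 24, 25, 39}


Set A = {8, 19, 24, 25, 39}
Elements in ascending order: 8, 19, 24, 25, 39
The smallest element is 8.

8


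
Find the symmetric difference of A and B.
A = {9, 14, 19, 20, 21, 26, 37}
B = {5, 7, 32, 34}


Set A = {9, 14, 19, 20, 21, 26, 37}
Set B = {5, 7, 32, 34}
A △ B = (A \ B) ∪ (B \ A)
Elements in A but not B: {9, 14, 19, 20, 21, 26, 37}
Elements in B but not A: {5, 7, 32, 34}
A △ B = {5, 7, 9, 14, 19, 20, 21, 26, 32, 34, 37}

{5, 7, 9, 14, 19, 20, 21, 26, 32, 34, 37}


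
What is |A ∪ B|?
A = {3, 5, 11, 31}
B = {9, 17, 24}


Set A = {3, 5, 11, 31}, |A| = 4
Set B = {9, 17, 24}, |B| = 3
A ∩ B = {}, |A ∩ B| = 0
|A ∪ B| = |A| + |B| - |A ∩ B| = 4 + 3 - 0 = 7

7


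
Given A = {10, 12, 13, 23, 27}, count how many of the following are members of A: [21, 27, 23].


Set A = {10, 12, 13, 23, 27}
Candidates: [21, 27, 23]
Check each candidate:
21 ∉ A, 27 ∈ A, 23 ∈ A
Count of candidates in A: 2

2


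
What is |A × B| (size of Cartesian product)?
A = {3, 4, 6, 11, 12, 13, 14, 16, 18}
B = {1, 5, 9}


Set A = {3, 4, 6, 11, 12, 13, 14, 16, 18} has 9 elements.
Set B = {1, 5, 9} has 3 elements.
|A × B| = |A| × |B| = 9 × 3 = 27

27


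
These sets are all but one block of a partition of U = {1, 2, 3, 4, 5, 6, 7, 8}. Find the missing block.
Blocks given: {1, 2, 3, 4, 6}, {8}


U = {1, 2, 3, 4, 5, 6, 7, 8}
Shown blocks: {1, 2, 3, 4, 6}, {8}
A partition's blocks are pairwise disjoint and cover U, so the missing block = U \ (union of shown blocks).
Union of shown blocks: {1, 2, 3, 4, 6, 8}
Missing block = U \ (union) = {5, 7}

{5, 7}


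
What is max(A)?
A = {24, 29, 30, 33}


Set A = {24, 29, 30, 33}
Elements in ascending order: 24, 29, 30, 33
The largest element is 33.

33


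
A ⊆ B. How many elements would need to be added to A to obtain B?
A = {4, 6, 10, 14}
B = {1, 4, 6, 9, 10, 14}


Set A = {4, 6, 10, 14}, |A| = 4
Set B = {1, 4, 6, 9, 10, 14}, |B| = 6
Since A ⊆ B: B \ A = {1, 9}
|B| - |A| = 6 - 4 = 2

2


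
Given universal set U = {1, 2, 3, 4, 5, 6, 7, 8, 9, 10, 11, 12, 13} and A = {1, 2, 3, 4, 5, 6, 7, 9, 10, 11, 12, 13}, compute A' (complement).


Universal set U = {1, 2, 3, 4, 5, 6, 7, 8, 9, 10, 11, 12, 13}
Set A = {1, 2, 3, 4, 5, 6, 7, 9, 10, 11, 12, 13}
A' = U \ A = elements in U but not in A
Checking each element of U:
1 (in A, exclude), 2 (in A, exclude), 3 (in A, exclude), 4 (in A, exclude), 5 (in A, exclude), 6 (in A, exclude), 7 (in A, exclude), 8 (not in A, include), 9 (in A, exclude), 10 (in A, exclude), 11 (in A, exclude), 12 (in A, exclude), 13 (in A, exclude)
A' = {8}

{8}


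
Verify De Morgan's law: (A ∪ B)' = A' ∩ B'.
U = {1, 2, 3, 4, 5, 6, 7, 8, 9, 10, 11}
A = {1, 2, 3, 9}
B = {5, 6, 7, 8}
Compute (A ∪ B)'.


U = {1, 2, 3, 4, 5, 6, 7, 8, 9, 10, 11}
A = {1, 2, 3, 9}, B = {5, 6, 7, 8}
A ∪ B = {1, 2, 3, 5, 6, 7, 8, 9}
(A ∪ B)' = U \ (A ∪ B) = {4, 10, 11}
Verification via A' ∩ B': A' = {4, 5, 6, 7, 8, 10, 11}, B' = {1, 2, 3, 4, 9, 10, 11}
A' ∩ B' = {4, 10, 11} ✓

{4, 10, 11}


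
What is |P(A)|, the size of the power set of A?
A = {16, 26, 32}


Set A = {16, 26, 32}
|A| = 3
The power set P(A) contains all subsets of A.
|P(A)| = 2^|A| = 2^3 = 8

8


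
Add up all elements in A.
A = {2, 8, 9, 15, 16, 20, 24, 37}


Set A = {2, 8, 9, 15, 16, 20, 24, 37}
Sum = 2 + 8 + 9 + 15 + 16 + 20 + 24 + 37 = 131

131


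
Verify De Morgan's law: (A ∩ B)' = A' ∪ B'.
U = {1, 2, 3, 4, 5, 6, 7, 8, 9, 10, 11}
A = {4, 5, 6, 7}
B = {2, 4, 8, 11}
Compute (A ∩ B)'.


U = {1, 2, 3, 4, 5, 6, 7, 8, 9, 10, 11}
A = {4, 5, 6, 7}, B = {2, 4, 8, 11}
A ∩ B = {4}
(A ∩ B)' = U \ (A ∩ B) = {1, 2, 3, 5, 6, 7, 8, 9, 10, 11}
Verification via A' ∪ B': A' = {1, 2, 3, 8, 9, 10, 11}, B' = {1, 3, 5, 6, 7, 9, 10}
A' ∪ B' = {1, 2, 3, 5, 6, 7, 8, 9, 10, 11} ✓

{1, 2, 3, 5, 6, 7, 8, 9, 10, 11}


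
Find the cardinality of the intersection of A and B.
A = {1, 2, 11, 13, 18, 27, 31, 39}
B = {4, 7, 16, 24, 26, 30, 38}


Set A = {1, 2, 11, 13, 18, 27, 31, 39}
Set B = {4, 7, 16, 24, 26, 30, 38}
A ∩ B = {}
|A ∩ B| = 0

0


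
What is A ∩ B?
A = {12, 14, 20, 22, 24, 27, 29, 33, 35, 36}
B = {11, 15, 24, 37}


Set A = {12, 14, 20, 22, 24, 27, 29, 33, 35, 36}
Set B = {11, 15, 24, 37}
A ∩ B includes only elements in both sets.
Check each element of A against B:
12 ✗, 14 ✗, 20 ✗, 22 ✗, 24 ✓, 27 ✗, 29 ✗, 33 ✗, 35 ✗, 36 ✗
A ∩ B = {24}

{24}


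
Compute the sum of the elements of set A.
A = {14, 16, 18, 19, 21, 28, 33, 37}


Set A = {14, 16, 18, 19, 21, 28, 33, 37}
Sum = 14 + 16 + 18 + 19 + 21 + 28 + 33 + 37 = 186

186


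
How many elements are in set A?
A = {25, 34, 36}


Set A = {25, 34, 36}
Listing elements: 25, 34, 36
Counting: 3 elements
|A| = 3

3


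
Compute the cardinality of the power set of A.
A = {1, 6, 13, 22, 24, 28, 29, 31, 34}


Set A = {1, 6, 13, 22, 24, 28, 29, 31, 34}
|A| = 9
The power set P(A) contains all subsets of A.
|P(A)| = 2^|A| = 2^9 = 512

512


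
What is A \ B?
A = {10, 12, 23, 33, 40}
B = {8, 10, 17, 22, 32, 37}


Set A = {10, 12, 23, 33, 40}
Set B = {8, 10, 17, 22, 32, 37}
A \ B includes elements in A that are not in B.
Check each element of A:
10 (in B, remove), 12 (not in B, keep), 23 (not in B, keep), 33 (not in B, keep), 40 (not in B, keep)
A \ B = {12, 23, 33, 40}

{12, 23, 33, 40}


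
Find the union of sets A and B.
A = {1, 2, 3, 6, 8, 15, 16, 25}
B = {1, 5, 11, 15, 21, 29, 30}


Set A = {1, 2, 3, 6, 8, 15, 16, 25}
Set B = {1, 5, 11, 15, 21, 29, 30}
A ∪ B includes all elements in either set.
Elements from A: {1, 2, 3, 6, 8, 15, 16, 25}
Elements from B not already included: {5, 11, 21, 29, 30}
A ∪ B = {1, 2, 3, 5, 6, 8, 11, 15, 16, 21, 25, 29, 30}

{1, 2, 3, 5, 6, 8, 11, 15, 16, 21, 25, 29, 30}


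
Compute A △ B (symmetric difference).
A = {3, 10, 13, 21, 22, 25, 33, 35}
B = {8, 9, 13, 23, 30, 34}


Set A = {3, 10, 13, 21, 22, 25, 33, 35}
Set B = {8, 9, 13, 23, 30, 34}
A △ B = (A \ B) ∪ (B \ A)
Elements in A but not B: {3, 10, 21, 22, 25, 33, 35}
Elements in B but not A: {8, 9, 23, 30, 34}
A △ B = {3, 8, 9, 10, 21, 22, 23, 25, 30, 33, 34, 35}

{3, 8, 9, 10, 21, 22, 23, 25, 30, 33, 34, 35}


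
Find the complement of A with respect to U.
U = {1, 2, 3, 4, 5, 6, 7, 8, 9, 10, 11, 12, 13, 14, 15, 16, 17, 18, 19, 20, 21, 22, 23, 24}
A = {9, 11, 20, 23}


Universal set U = {1, 2, 3, 4, 5, 6, 7, 8, 9, 10, 11, 12, 13, 14, 15, 16, 17, 18, 19, 20, 21, 22, 23, 24}
Set A = {9, 11, 20, 23}
A' = U \ A = elements in U but not in A
Checking each element of U:
1 (not in A, include), 2 (not in A, include), 3 (not in A, include), 4 (not in A, include), 5 (not in A, include), 6 (not in A, include), 7 (not in A, include), 8 (not in A, include), 9 (in A, exclude), 10 (not in A, include), 11 (in A, exclude), 12 (not in A, include), 13 (not in A, include), 14 (not in A, include), 15 (not in A, include), 16 (not in A, include), 17 (not in A, include), 18 (not in A, include), 19 (not in A, include), 20 (in A, exclude), 21 (not in A, include), 22 (not in A, include), 23 (in A, exclude), 24 (not in A, include)
A' = {1, 2, 3, 4, 5, 6, 7, 8, 10, 12, 13, 14, 15, 16, 17, 18, 19, 21, 22, 24}

{1, 2, 3, 4, 5, 6, 7, 8, 10, 12, 13, 14, 15, 16, 17, 18, 19, 21, 22, 24}


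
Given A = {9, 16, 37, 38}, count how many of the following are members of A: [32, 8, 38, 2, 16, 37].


Set A = {9, 16, 37, 38}
Candidates: [32, 8, 38, 2, 16, 37]
Check each candidate:
32 ∉ A, 8 ∉ A, 38 ∈ A, 2 ∉ A, 16 ∈ A, 37 ∈ A
Count of candidates in A: 3

3


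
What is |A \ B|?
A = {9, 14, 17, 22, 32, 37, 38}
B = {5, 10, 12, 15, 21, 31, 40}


Set A = {9, 14, 17, 22, 32, 37, 38}
Set B = {5, 10, 12, 15, 21, 31, 40}
A \ B = {9, 14, 17, 22, 32, 37, 38}
|A \ B| = 7

7


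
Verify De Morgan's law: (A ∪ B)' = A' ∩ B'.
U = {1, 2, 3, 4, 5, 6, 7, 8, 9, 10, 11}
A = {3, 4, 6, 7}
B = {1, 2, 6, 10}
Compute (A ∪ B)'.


U = {1, 2, 3, 4, 5, 6, 7, 8, 9, 10, 11}
A = {3, 4, 6, 7}, B = {1, 2, 6, 10}
A ∪ B = {1, 2, 3, 4, 6, 7, 10}
(A ∪ B)' = U \ (A ∪ B) = {5, 8, 9, 11}
Verification via A' ∩ B': A' = {1, 2, 5, 8, 9, 10, 11}, B' = {3, 4, 5, 7, 8, 9, 11}
A' ∩ B' = {5, 8, 9, 11} ✓

{5, 8, 9, 11}


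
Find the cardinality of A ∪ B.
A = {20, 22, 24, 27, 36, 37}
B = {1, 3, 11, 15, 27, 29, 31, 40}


Set A = {20, 22, 24, 27, 36, 37}, |A| = 6
Set B = {1, 3, 11, 15, 27, 29, 31, 40}, |B| = 8
A ∩ B = {27}, |A ∩ B| = 1
|A ∪ B| = |A| + |B| - |A ∩ B| = 6 + 8 - 1 = 13

13


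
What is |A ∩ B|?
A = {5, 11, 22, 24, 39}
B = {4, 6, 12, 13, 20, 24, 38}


Set A = {5, 11, 22, 24, 39}
Set B = {4, 6, 12, 13, 20, 24, 38}
A ∩ B = {24}
|A ∩ B| = 1

1


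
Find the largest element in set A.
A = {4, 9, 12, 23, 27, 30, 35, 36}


Set A = {4, 9, 12, 23, 27, 30, 35, 36}
Elements in ascending order: 4, 9, 12, 23, 27, 30, 35, 36
The largest element is 36.

36


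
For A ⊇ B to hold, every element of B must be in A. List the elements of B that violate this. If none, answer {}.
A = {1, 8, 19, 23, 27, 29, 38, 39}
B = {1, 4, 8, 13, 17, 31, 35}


Set A = {1, 8, 19, 23, 27, 29, 38, 39}
Set B = {1, 4, 8, 13, 17, 31, 35}
Check each element of B against A:
1 ∈ A, 4 ∉ A (include), 8 ∈ A, 13 ∉ A (include), 17 ∉ A (include), 31 ∉ A (include), 35 ∉ A (include)
Elements of B not in A: {4, 13, 17, 31, 35}

{4, 13, 17, 31, 35}


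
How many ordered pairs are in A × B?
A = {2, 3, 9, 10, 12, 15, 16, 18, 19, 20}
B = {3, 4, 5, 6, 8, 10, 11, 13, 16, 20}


Set A = {2, 3, 9, 10, 12, 15, 16, 18, 19, 20} has 10 elements.
Set B = {3, 4, 5, 6, 8, 10, 11, 13, 16, 20} has 10 elements.
|A × B| = |A| × |B| = 10 × 10 = 100

100


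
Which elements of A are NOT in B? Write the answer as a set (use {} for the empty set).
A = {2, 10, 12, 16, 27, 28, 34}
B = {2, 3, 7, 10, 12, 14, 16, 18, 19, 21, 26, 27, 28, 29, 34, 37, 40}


Set A = {2, 10, 12, 16, 27, 28, 34}
Set B = {2, 3, 7, 10, 12, 14, 16, 18, 19, 21, 26, 27, 28, 29, 34, 37, 40}
Check each element of A against B:
2 ∈ B, 10 ∈ B, 12 ∈ B, 16 ∈ B, 27 ∈ B, 28 ∈ B, 34 ∈ B
Elements of A not in B: {}

{}


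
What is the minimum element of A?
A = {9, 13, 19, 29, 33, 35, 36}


Set A = {9, 13, 19, 29, 33, 35, 36}
Elements in ascending order: 9, 13, 19, 29, 33, 35, 36
The smallest element is 9.

9


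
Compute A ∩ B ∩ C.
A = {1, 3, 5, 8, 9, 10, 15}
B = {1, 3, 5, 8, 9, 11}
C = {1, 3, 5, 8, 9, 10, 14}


Set A = {1, 3, 5, 8, 9, 10, 15}
Set B = {1, 3, 5, 8, 9, 11}
Set C = {1, 3, 5, 8, 9, 10, 14}
First, A ∩ B = {1, 3, 5, 8, 9}
Then, (A ∩ B) ∩ C = {1, 3, 5, 8, 9}

{1, 3, 5, 8, 9}


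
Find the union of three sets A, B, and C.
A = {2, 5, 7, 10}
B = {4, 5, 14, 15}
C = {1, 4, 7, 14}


Set A = {2, 5, 7, 10}
Set B = {4, 5, 14, 15}
Set C = {1, 4, 7, 14}
First, A ∪ B = {2, 4, 5, 7, 10, 14, 15}
Then, (A ∪ B) ∪ C = {1, 2, 4, 5, 7, 10, 14, 15}

{1, 2, 4, 5, 7, 10, 14, 15}


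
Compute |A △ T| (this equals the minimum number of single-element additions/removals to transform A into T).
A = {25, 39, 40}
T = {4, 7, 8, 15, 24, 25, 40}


Set A = {25, 39, 40}
Set T = {4, 7, 8, 15, 24, 25, 40}
Elements to remove from A (in A, not in T): {39} → 1 removals
Elements to add to A (in T, not in A): {4, 7, 8, 15, 24} → 5 additions
Total edits = 1 + 5 = 6

6


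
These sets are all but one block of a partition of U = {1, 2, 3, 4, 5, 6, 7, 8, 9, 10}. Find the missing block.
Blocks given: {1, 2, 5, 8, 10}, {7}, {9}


U = {1, 2, 3, 4, 5, 6, 7, 8, 9, 10}
Shown blocks: {1, 2, 5, 8, 10}, {7}, {9}
A partition's blocks are pairwise disjoint and cover U, so the missing block = U \ (union of shown blocks).
Union of shown blocks: {1, 2, 5, 7, 8, 9, 10}
Missing block = U \ (union) = {3, 4, 6}

{3, 4, 6}


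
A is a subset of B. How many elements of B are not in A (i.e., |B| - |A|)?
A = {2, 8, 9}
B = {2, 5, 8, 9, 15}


Set A = {2, 8, 9}, |A| = 3
Set B = {2, 5, 8, 9, 15}, |B| = 5
Since A ⊆ B: B \ A = {5, 15}
|B| - |A| = 5 - 3 = 2

2


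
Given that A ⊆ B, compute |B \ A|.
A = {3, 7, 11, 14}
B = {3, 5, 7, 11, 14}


Set A = {3, 7, 11, 14}, |A| = 4
Set B = {3, 5, 7, 11, 14}, |B| = 5
Since A ⊆ B: B \ A = {5}
|B| - |A| = 5 - 4 = 1

1


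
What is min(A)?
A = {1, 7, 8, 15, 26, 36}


Set A = {1, 7, 8, 15, 26, 36}
Elements in ascending order: 1, 7, 8, 15, 26, 36
The smallest element is 1.

1


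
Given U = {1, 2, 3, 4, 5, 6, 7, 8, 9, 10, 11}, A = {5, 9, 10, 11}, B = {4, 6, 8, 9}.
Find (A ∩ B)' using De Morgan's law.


U = {1, 2, 3, 4, 5, 6, 7, 8, 9, 10, 11}
A = {5, 9, 10, 11}, B = {4, 6, 8, 9}
A ∩ B = {9}
(A ∩ B)' = U \ (A ∩ B) = {1, 2, 3, 4, 5, 6, 7, 8, 10, 11}
Verification via A' ∪ B': A' = {1, 2, 3, 4, 6, 7, 8}, B' = {1, 2, 3, 5, 7, 10, 11}
A' ∪ B' = {1, 2, 3, 4, 5, 6, 7, 8, 10, 11} ✓

{1, 2, 3, 4, 5, 6, 7, 8, 10, 11}


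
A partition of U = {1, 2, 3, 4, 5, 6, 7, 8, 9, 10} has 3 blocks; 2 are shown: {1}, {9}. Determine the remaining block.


U = {1, 2, 3, 4, 5, 6, 7, 8, 9, 10}
Shown blocks: {1}, {9}
A partition's blocks are pairwise disjoint and cover U, so the missing block = U \ (union of shown blocks).
Union of shown blocks: {1, 9}
Missing block = U \ (union) = {2, 3, 4, 5, 6, 7, 8, 10}

{2, 3, 4, 5, 6, 7, 8, 10}


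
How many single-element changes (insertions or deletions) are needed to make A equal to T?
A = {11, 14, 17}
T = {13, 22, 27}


Set A = {11, 14, 17}
Set T = {13, 22, 27}
Elements to remove from A (in A, not in T): {11, 14, 17} → 3 removals
Elements to add to A (in T, not in A): {13, 22, 27} → 3 additions
Total edits = 3 + 3 = 6

6


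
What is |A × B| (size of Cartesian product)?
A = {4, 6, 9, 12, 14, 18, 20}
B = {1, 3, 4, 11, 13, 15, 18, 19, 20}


Set A = {4, 6, 9, 12, 14, 18, 20} has 7 elements.
Set B = {1, 3, 4, 11, 13, 15, 18, 19, 20} has 9 elements.
|A × B| = |A| × |B| = 7 × 9 = 63

63


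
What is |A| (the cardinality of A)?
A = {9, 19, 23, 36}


Set A = {9, 19, 23, 36}
Listing elements: 9, 19, 23, 36
Counting: 4 elements
|A| = 4

4


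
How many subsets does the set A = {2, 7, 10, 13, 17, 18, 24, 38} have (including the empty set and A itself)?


Set A = {2, 7, 10, 13, 17, 18, 24, 38}
|A| = 8
The power set P(A) contains all subsets of A.
|P(A)| = 2^|A| = 2^8 = 256

256


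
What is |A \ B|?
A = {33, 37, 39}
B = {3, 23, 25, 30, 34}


Set A = {33, 37, 39}
Set B = {3, 23, 25, 30, 34}
A \ B = {33, 37, 39}
|A \ B| = 3

3


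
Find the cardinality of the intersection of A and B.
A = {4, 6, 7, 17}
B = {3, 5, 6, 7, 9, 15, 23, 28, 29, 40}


Set A = {4, 6, 7, 17}
Set B = {3, 5, 6, 7, 9, 15, 23, 28, 29, 40}
A ∩ B = {6, 7}
|A ∩ B| = 2

2


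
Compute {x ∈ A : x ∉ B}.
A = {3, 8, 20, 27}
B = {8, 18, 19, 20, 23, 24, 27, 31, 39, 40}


Set A = {3, 8, 20, 27}
Set B = {8, 18, 19, 20, 23, 24, 27, 31, 39, 40}
Check each element of A against B:
3 ∉ B (include), 8 ∈ B, 20 ∈ B, 27 ∈ B
Elements of A not in B: {3}

{3}


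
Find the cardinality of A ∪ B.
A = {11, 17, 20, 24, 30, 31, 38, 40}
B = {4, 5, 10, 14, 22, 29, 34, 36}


Set A = {11, 17, 20, 24, 30, 31, 38, 40}, |A| = 8
Set B = {4, 5, 10, 14, 22, 29, 34, 36}, |B| = 8
A ∩ B = {}, |A ∩ B| = 0
|A ∪ B| = |A| + |B| - |A ∩ B| = 8 + 8 - 0 = 16

16


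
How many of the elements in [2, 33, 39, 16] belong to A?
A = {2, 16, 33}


Set A = {2, 16, 33}
Candidates: [2, 33, 39, 16]
Check each candidate:
2 ∈ A, 33 ∈ A, 39 ∉ A, 16 ∈ A
Count of candidates in A: 3

3


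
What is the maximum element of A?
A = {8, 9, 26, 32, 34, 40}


Set A = {8, 9, 26, 32, 34, 40}
Elements in ascending order: 8, 9, 26, 32, 34, 40
The largest element is 40.

40


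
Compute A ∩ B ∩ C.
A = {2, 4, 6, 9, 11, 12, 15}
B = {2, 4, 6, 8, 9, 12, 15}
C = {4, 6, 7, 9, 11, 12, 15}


Set A = {2, 4, 6, 9, 11, 12, 15}
Set B = {2, 4, 6, 8, 9, 12, 15}
Set C = {4, 6, 7, 9, 11, 12, 15}
First, A ∩ B = {2, 4, 6, 9, 12, 15}
Then, (A ∩ B) ∩ C = {4, 6, 9, 12, 15}

{4, 6, 9, 12, 15}


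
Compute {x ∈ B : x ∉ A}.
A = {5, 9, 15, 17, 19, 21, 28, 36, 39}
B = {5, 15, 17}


Set A = {5, 9, 15, 17, 19, 21, 28, 36, 39}
Set B = {5, 15, 17}
Check each element of B against A:
5 ∈ A, 15 ∈ A, 17 ∈ A
Elements of B not in A: {}

{}


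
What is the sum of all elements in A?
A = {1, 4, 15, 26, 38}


Set A = {1, 4, 15, 26, 38}
Sum = 1 + 4 + 15 + 26 + 38 = 84

84


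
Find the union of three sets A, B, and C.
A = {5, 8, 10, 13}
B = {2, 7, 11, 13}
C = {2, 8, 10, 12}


Set A = {5, 8, 10, 13}
Set B = {2, 7, 11, 13}
Set C = {2, 8, 10, 12}
First, A ∪ B = {2, 5, 7, 8, 10, 11, 13}
Then, (A ∪ B) ∪ C = {2, 5, 7, 8, 10, 11, 12, 13}

{2, 5, 7, 8, 10, 11, 12, 13}


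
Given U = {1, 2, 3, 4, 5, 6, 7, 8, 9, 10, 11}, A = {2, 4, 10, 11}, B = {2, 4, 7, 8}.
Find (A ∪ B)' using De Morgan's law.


U = {1, 2, 3, 4, 5, 6, 7, 8, 9, 10, 11}
A = {2, 4, 10, 11}, B = {2, 4, 7, 8}
A ∪ B = {2, 4, 7, 8, 10, 11}
(A ∪ B)' = U \ (A ∪ B) = {1, 3, 5, 6, 9}
Verification via A' ∩ B': A' = {1, 3, 5, 6, 7, 8, 9}, B' = {1, 3, 5, 6, 9, 10, 11}
A' ∩ B' = {1, 3, 5, 6, 9} ✓

{1, 3, 5, 6, 9}


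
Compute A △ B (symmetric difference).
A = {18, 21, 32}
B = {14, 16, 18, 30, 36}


Set A = {18, 21, 32}
Set B = {14, 16, 18, 30, 36}
A △ B = (A \ B) ∪ (B \ A)
Elements in A but not B: {21, 32}
Elements in B but not A: {14, 16, 30, 36}
A △ B = {14, 16, 21, 30, 32, 36}

{14, 16, 21, 30, 32, 36}


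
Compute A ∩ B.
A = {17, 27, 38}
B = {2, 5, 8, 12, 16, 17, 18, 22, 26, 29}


Set A = {17, 27, 38}
Set B = {2, 5, 8, 12, 16, 17, 18, 22, 26, 29}
A ∩ B includes only elements in both sets.
Check each element of A against B:
17 ✓, 27 ✗, 38 ✗
A ∩ B = {17}

{17}


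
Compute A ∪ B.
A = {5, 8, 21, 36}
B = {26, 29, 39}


Set A = {5, 8, 21, 36}
Set B = {26, 29, 39}
A ∪ B includes all elements in either set.
Elements from A: {5, 8, 21, 36}
Elements from B not already included: {26, 29, 39}
A ∪ B = {5, 8, 21, 26, 29, 36, 39}

{5, 8, 21, 26, 29, 36, 39}


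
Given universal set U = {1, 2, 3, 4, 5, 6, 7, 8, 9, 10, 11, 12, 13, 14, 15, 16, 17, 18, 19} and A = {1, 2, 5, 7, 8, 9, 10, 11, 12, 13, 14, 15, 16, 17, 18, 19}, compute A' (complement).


Universal set U = {1, 2, 3, 4, 5, 6, 7, 8, 9, 10, 11, 12, 13, 14, 15, 16, 17, 18, 19}
Set A = {1, 2, 5, 7, 8, 9, 10, 11, 12, 13, 14, 15, 16, 17, 18, 19}
A' = U \ A = elements in U but not in A
Checking each element of U:
1 (in A, exclude), 2 (in A, exclude), 3 (not in A, include), 4 (not in A, include), 5 (in A, exclude), 6 (not in A, include), 7 (in A, exclude), 8 (in A, exclude), 9 (in A, exclude), 10 (in A, exclude), 11 (in A, exclude), 12 (in A, exclude), 13 (in A, exclude), 14 (in A, exclude), 15 (in A, exclude), 16 (in A, exclude), 17 (in A, exclude), 18 (in A, exclude), 19 (in A, exclude)
A' = {3, 4, 6}

{3, 4, 6}


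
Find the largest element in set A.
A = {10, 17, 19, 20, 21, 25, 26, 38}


Set A = {10, 17, 19, 20, 21, 25, 26, 38}
Elements in ascending order: 10, 17, 19, 20, 21, 25, 26, 38
The largest element is 38.

38


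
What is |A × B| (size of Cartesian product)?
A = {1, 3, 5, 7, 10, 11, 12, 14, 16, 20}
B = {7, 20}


Set A = {1, 3, 5, 7, 10, 11, 12, 14, 16, 20} has 10 elements.
Set B = {7, 20} has 2 elements.
|A × B| = |A| × |B| = 10 × 2 = 20

20


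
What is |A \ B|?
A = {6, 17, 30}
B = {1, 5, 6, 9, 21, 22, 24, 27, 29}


Set A = {6, 17, 30}
Set B = {1, 5, 6, 9, 21, 22, 24, 27, 29}
A \ B = {17, 30}
|A \ B| = 2

2


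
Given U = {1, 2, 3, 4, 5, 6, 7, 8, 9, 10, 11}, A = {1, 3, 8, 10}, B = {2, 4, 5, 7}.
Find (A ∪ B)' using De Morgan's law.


U = {1, 2, 3, 4, 5, 6, 7, 8, 9, 10, 11}
A = {1, 3, 8, 10}, B = {2, 4, 5, 7}
A ∪ B = {1, 2, 3, 4, 5, 7, 8, 10}
(A ∪ B)' = U \ (A ∪ B) = {6, 9, 11}
Verification via A' ∩ B': A' = {2, 4, 5, 6, 7, 9, 11}, B' = {1, 3, 6, 8, 9, 10, 11}
A' ∩ B' = {6, 9, 11} ✓

{6, 9, 11}


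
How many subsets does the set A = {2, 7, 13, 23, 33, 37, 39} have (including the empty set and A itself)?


Set A = {2, 7, 13, 23, 33, 37, 39}
|A| = 7
The power set P(A) contains all subsets of A.
|P(A)| = 2^|A| = 2^7 = 128

128


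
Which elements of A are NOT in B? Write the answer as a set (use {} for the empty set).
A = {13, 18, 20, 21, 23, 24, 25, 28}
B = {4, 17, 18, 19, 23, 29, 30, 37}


Set A = {13, 18, 20, 21, 23, 24, 25, 28}
Set B = {4, 17, 18, 19, 23, 29, 30, 37}
Check each element of A against B:
13 ∉ B (include), 18 ∈ B, 20 ∉ B (include), 21 ∉ B (include), 23 ∈ B, 24 ∉ B (include), 25 ∉ B (include), 28 ∉ B (include)
Elements of A not in B: {13, 20, 21, 24, 25, 28}

{13, 20, 21, 24, 25, 28}


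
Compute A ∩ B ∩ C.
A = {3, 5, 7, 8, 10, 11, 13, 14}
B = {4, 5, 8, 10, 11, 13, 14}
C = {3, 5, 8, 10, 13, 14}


Set A = {3, 5, 7, 8, 10, 11, 13, 14}
Set B = {4, 5, 8, 10, 11, 13, 14}
Set C = {3, 5, 8, 10, 13, 14}
First, A ∩ B = {5, 8, 10, 11, 13, 14}
Then, (A ∩ B) ∩ C = {5, 8, 10, 13, 14}

{5, 8, 10, 13, 14}


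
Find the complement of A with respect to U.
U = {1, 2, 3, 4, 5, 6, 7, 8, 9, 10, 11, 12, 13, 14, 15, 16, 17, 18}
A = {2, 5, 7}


Universal set U = {1, 2, 3, 4, 5, 6, 7, 8, 9, 10, 11, 12, 13, 14, 15, 16, 17, 18}
Set A = {2, 5, 7}
A' = U \ A = elements in U but not in A
Checking each element of U:
1 (not in A, include), 2 (in A, exclude), 3 (not in A, include), 4 (not in A, include), 5 (in A, exclude), 6 (not in A, include), 7 (in A, exclude), 8 (not in A, include), 9 (not in A, include), 10 (not in A, include), 11 (not in A, include), 12 (not in A, include), 13 (not in A, include), 14 (not in A, include), 15 (not in A, include), 16 (not in A, include), 17 (not in A, include), 18 (not in A, include)
A' = {1, 3, 4, 6, 8, 9, 10, 11, 12, 13, 14, 15, 16, 17, 18}

{1, 3, 4, 6, 8, 9, 10, 11, 12, 13, 14, 15, 16, 17, 18}


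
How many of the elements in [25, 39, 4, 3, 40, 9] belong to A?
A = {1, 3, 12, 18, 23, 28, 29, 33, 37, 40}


Set A = {1, 3, 12, 18, 23, 28, 29, 33, 37, 40}
Candidates: [25, 39, 4, 3, 40, 9]
Check each candidate:
25 ∉ A, 39 ∉ A, 4 ∉ A, 3 ∈ A, 40 ∈ A, 9 ∉ A
Count of candidates in A: 2

2


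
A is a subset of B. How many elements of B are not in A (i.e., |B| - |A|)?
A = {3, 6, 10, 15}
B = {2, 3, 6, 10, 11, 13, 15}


Set A = {3, 6, 10, 15}, |A| = 4
Set B = {2, 3, 6, 10, 11, 13, 15}, |B| = 7
Since A ⊆ B: B \ A = {2, 11, 13}
|B| - |A| = 7 - 4 = 3

3


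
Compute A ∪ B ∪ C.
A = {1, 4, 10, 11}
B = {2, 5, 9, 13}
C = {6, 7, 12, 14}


Set A = {1, 4, 10, 11}
Set B = {2, 5, 9, 13}
Set C = {6, 7, 12, 14}
First, A ∪ B = {1, 2, 4, 5, 9, 10, 11, 13}
Then, (A ∪ B) ∪ C = {1, 2, 4, 5, 6, 7, 9, 10, 11, 12, 13, 14}

{1, 2, 4, 5, 6, 7, 9, 10, 11, 12, 13, 14}


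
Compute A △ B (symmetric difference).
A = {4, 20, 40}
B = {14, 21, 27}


Set A = {4, 20, 40}
Set B = {14, 21, 27}
A △ B = (A \ B) ∪ (B \ A)
Elements in A but not B: {4, 20, 40}
Elements in B but not A: {14, 21, 27}
A △ B = {4, 14, 20, 21, 27, 40}

{4, 14, 20, 21, 27, 40}


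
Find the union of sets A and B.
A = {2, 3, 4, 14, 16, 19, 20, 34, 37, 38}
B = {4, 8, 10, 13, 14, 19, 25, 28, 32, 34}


Set A = {2, 3, 4, 14, 16, 19, 20, 34, 37, 38}
Set B = {4, 8, 10, 13, 14, 19, 25, 28, 32, 34}
A ∪ B includes all elements in either set.
Elements from A: {2, 3, 4, 14, 16, 19, 20, 34, 37, 38}
Elements from B not already included: {8, 10, 13, 25, 28, 32}
A ∪ B = {2, 3, 4, 8, 10, 13, 14, 16, 19, 20, 25, 28, 32, 34, 37, 38}

{2, 3, 4, 8, 10, 13, 14, 16, 19, 20, 25, 28, 32, 34, 37, 38}


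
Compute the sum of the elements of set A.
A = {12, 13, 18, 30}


Set A = {12, 13, 18, 30}
Sum = 12 + 13 + 18 + 30 = 73

73


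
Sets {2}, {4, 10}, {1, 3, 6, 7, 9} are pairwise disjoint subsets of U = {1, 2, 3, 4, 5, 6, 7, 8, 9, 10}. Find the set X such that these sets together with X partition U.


U = {1, 2, 3, 4, 5, 6, 7, 8, 9, 10}
Shown blocks: {2}, {4, 10}, {1, 3, 6, 7, 9}
A partition's blocks are pairwise disjoint and cover U, so the missing block = U \ (union of shown blocks).
Union of shown blocks: {1, 2, 3, 4, 6, 7, 9, 10}
Missing block = U \ (union) = {5, 8}

{5, 8}


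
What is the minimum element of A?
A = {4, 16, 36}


Set A = {4, 16, 36}
Elements in ascending order: 4, 16, 36
The smallest element is 4.

4


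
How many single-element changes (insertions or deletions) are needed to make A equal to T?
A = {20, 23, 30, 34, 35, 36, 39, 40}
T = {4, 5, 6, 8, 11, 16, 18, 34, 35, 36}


Set A = {20, 23, 30, 34, 35, 36, 39, 40}
Set T = {4, 5, 6, 8, 11, 16, 18, 34, 35, 36}
Elements to remove from A (in A, not in T): {20, 23, 30, 39, 40} → 5 removals
Elements to add to A (in T, not in A): {4, 5, 6, 8, 11, 16, 18} → 7 additions
Total edits = 5 + 7 = 12

12


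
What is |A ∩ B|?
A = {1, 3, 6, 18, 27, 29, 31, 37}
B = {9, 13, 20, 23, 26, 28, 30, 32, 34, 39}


Set A = {1, 3, 6, 18, 27, 29, 31, 37}
Set B = {9, 13, 20, 23, 26, 28, 30, 32, 34, 39}
A ∩ B = {}
|A ∩ B| = 0

0


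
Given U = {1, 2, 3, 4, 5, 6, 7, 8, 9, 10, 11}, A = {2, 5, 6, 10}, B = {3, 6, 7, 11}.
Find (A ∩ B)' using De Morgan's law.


U = {1, 2, 3, 4, 5, 6, 7, 8, 9, 10, 11}
A = {2, 5, 6, 10}, B = {3, 6, 7, 11}
A ∩ B = {6}
(A ∩ B)' = U \ (A ∩ B) = {1, 2, 3, 4, 5, 7, 8, 9, 10, 11}
Verification via A' ∪ B': A' = {1, 3, 4, 7, 8, 9, 11}, B' = {1, 2, 4, 5, 8, 9, 10}
A' ∪ B' = {1, 2, 3, 4, 5, 7, 8, 9, 10, 11} ✓

{1, 2, 3, 4, 5, 7, 8, 9, 10, 11}


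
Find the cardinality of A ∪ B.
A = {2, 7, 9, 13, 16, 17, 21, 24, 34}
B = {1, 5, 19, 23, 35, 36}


Set A = {2, 7, 9, 13, 16, 17, 21, 24, 34}, |A| = 9
Set B = {1, 5, 19, 23, 35, 36}, |B| = 6
A ∩ B = {}, |A ∩ B| = 0
|A ∪ B| = |A| + |B| - |A ∩ B| = 9 + 6 - 0 = 15

15


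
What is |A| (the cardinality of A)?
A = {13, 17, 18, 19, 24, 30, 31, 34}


Set A = {13, 17, 18, 19, 24, 30, 31, 34}
Listing elements: 13, 17, 18, 19, 24, 30, 31, 34
Counting: 8 elements
|A| = 8

8


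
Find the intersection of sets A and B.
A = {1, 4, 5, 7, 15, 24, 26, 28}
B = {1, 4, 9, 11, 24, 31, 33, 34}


Set A = {1, 4, 5, 7, 15, 24, 26, 28}
Set B = {1, 4, 9, 11, 24, 31, 33, 34}
A ∩ B includes only elements in both sets.
Check each element of A against B:
1 ✓, 4 ✓, 5 ✗, 7 ✗, 15 ✗, 24 ✓, 26 ✗, 28 ✗
A ∩ B = {1, 4, 24}

{1, 4, 24}


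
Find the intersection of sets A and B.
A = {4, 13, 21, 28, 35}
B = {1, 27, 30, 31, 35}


Set A = {4, 13, 21, 28, 35}
Set B = {1, 27, 30, 31, 35}
A ∩ B includes only elements in both sets.
Check each element of A against B:
4 ✗, 13 ✗, 21 ✗, 28 ✗, 35 ✓
A ∩ B = {35}

{35}


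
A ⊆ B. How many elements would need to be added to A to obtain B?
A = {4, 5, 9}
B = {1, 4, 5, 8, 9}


Set A = {4, 5, 9}, |A| = 3
Set B = {1, 4, 5, 8, 9}, |B| = 5
Since A ⊆ B: B \ A = {1, 8}
|B| - |A| = 5 - 3 = 2

2


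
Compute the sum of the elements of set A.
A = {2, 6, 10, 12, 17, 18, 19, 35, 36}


Set A = {2, 6, 10, 12, 17, 18, 19, 35, 36}
Sum = 2 + 6 + 10 + 12 + 17 + 18 + 19 + 35 + 36 = 155

155


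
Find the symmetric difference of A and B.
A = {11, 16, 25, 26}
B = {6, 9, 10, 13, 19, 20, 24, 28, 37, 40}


Set A = {11, 16, 25, 26}
Set B = {6, 9, 10, 13, 19, 20, 24, 28, 37, 40}
A △ B = (A \ B) ∪ (B \ A)
Elements in A but not B: {11, 16, 25, 26}
Elements in B but not A: {6, 9, 10, 13, 19, 20, 24, 28, 37, 40}
A △ B = {6, 9, 10, 11, 13, 16, 19, 20, 24, 25, 26, 28, 37, 40}

{6, 9, 10, 11, 13, 16, 19, 20, 24, 25, 26, 28, 37, 40}


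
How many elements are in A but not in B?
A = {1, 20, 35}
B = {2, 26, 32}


Set A = {1, 20, 35}
Set B = {2, 26, 32}
A \ B = {1, 20, 35}
|A \ B| = 3

3


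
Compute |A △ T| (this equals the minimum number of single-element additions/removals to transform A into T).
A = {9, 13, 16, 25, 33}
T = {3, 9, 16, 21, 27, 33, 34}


Set A = {9, 13, 16, 25, 33}
Set T = {3, 9, 16, 21, 27, 33, 34}
Elements to remove from A (in A, not in T): {13, 25} → 2 removals
Elements to add to A (in T, not in A): {3, 21, 27, 34} → 4 additions
Total edits = 2 + 4 = 6

6


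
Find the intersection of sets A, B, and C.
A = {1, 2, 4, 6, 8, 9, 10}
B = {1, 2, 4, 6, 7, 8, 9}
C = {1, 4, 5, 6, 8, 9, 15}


Set A = {1, 2, 4, 6, 8, 9, 10}
Set B = {1, 2, 4, 6, 7, 8, 9}
Set C = {1, 4, 5, 6, 8, 9, 15}
First, A ∩ B = {1, 2, 4, 6, 8, 9}
Then, (A ∩ B) ∩ C = {1, 4, 6, 8, 9}

{1, 4, 6, 8, 9}


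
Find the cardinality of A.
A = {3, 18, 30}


Set A = {3, 18, 30}
Listing elements: 3, 18, 30
Counting: 3 elements
|A| = 3

3


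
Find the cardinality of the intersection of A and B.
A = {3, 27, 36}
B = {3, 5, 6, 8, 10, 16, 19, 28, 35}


Set A = {3, 27, 36}
Set B = {3, 5, 6, 8, 10, 16, 19, 28, 35}
A ∩ B = {3}
|A ∩ B| = 1

1


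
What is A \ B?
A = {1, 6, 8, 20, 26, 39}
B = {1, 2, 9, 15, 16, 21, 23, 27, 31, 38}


Set A = {1, 6, 8, 20, 26, 39}
Set B = {1, 2, 9, 15, 16, 21, 23, 27, 31, 38}
A \ B includes elements in A that are not in B.
Check each element of A:
1 (in B, remove), 6 (not in B, keep), 8 (not in B, keep), 20 (not in B, keep), 26 (not in B, keep), 39 (not in B, keep)
A \ B = {6, 8, 20, 26, 39}

{6, 8, 20, 26, 39}


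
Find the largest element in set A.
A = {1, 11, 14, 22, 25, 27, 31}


Set A = {1, 11, 14, 22, 25, 27, 31}
Elements in ascending order: 1, 11, 14, 22, 25, 27, 31
The largest element is 31.

31


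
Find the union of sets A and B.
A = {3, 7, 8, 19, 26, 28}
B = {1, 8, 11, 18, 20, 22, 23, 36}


Set A = {3, 7, 8, 19, 26, 28}
Set B = {1, 8, 11, 18, 20, 22, 23, 36}
A ∪ B includes all elements in either set.
Elements from A: {3, 7, 8, 19, 26, 28}
Elements from B not already included: {1, 11, 18, 20, 22, 23, 36}
A ∪ B = {1, 3, 7, 8, 11, 18, 19, 20, 22, 23, 26, 28, 36}

{1, 3, 7, 8, 11, 18, 19, 20, 22, 23, 26, 28, 36}


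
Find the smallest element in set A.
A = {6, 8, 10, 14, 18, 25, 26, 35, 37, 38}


Set A = {6, 8, 10, 14, 18, 25, 26, 35, 37, 38}
Elements in ascending order: 6, 8, 10, 14, 18, 25, 26, 35, 37, 38
The smallest element is 6.

6


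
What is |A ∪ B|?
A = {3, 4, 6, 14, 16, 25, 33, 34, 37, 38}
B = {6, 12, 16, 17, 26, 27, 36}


Set A = {3, 4, 6, 14, 16, 25, 33, 34, 37, 38}, |A| = 10
Set B = {6, 12, 16, 17, 26, 27, 36}, |B| = 7
A ∩ B = {6, 16}, |A ∩ B| = 2
|A ∪ B| = |A| + |B| - |A ∩ B| = 10 + 7 - 2 = 15

15


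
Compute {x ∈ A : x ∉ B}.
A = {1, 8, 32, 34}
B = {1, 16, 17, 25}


Set A = {1, 8, 32, 34}
Set B = {1, 16, 17, 25}
Check each element of A against B:
1 ∈ B, 8 ∉ B (include), 32 ∉ B (include), 34 ∉ B (include)
Elements of A not in B: {8, 32, 34}

{8, 32, 34}


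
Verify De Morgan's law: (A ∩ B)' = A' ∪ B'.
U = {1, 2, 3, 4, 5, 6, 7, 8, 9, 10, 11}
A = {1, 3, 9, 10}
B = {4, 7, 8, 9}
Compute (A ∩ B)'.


U = {1, 2, 3, 4, 5, 6, 7, 8, 9, 10, 11}
A = {1, 3, 9, 10}, B = {4, 7, 8, 9}
A ∩ B = {9}
(A ∩ B)' = U \ (A ∩ B) = {1, 2, 3, 4, 5, 6, 7, 8, 10, 11}
Verification via A' ∪ B': A' = {2, 4, 5, 6, 7, 8, 11}, B' = {1, 2, 3, 5, 6, 10, 11}
A' ∪ B' = {1, 2, 3, 4, 5, 6, 7, 8, 10, 11} ✓

{1, 2, 3, 4, 5, 6, 7, 8, 10, 11}


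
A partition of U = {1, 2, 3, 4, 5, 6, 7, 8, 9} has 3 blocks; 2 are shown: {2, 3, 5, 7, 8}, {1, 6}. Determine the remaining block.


U = {1, 2, 3, 4, 5, 6, 7, 8, 9}
Shown blocks: {2, 3, 5, 7, 8}, {1, 6}
A partition's blocks are pairwise disjoint and cover U, so the missing block = U \ (union of shown blocks).
Union of shown blocks: {1, 2, 3, 5, 6, 7, 8}
Missing block = U \ (union) = {4, 9}

{4, 9}


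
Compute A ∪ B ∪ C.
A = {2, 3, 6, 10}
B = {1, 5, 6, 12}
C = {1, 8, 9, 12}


Set A = {2, 3, 6, 10}
Set B = {1, 5, 6, 12}
Set C = {1, 8, 9, 12}
First, A ∪ B = {1, 2, 3, 5, 6, 10, 12}
Then, (A ∪ B) ∪ C = {1, 2, 3, 5, 6, 8, 9, 10, 12}

{1, 2, 3, 5, 6, 8, 9, 10, 12}


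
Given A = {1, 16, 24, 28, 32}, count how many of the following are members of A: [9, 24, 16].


Set A = {1, 16, 24, 28, 32}
Candidates: [9, 24, 16]
Check each candidate:
9 ∉ A, 24 ∈ A, 16 ∈ A
Count of candidates in A: 2

2


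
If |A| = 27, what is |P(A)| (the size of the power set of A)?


The set has 27 elements.
The power set contains all possible subsets.
|P(A)| = 2^|A| = 2^27 = 134217728

134217728


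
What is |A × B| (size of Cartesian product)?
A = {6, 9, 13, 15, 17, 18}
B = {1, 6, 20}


Set A = {6, 9, 13, 15, 17, 18} has 6 elements.
Set B = {1, 6, 20} has 3 elements.
|A × B| = |A| × |B| = 6 × 3 = 18

18


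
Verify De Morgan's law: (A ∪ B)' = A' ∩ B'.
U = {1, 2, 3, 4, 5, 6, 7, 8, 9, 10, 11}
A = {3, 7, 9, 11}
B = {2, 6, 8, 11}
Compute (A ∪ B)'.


U = {1, 2, 3, 4, 5, 6, 7, 8, 9, 10, 11}
A = {3, 7, 9, 11}, B = {2, 6, 8, 11}
A ∪ B = {2, 3, 6, 7, 8, 9, 11}
(A ∪ B)' = U \ (A ∪ B) = {1, 4, 5, 10}
Verification via A' ∩ B': A' = {1, 2, 4, 5, 6, 8, 10}, B' = {1, 3, 4, 5, 7, 9, 10}
A' ∩ B' = {1, 4, 5, 10} ✓

{1, 4, 5, 10}


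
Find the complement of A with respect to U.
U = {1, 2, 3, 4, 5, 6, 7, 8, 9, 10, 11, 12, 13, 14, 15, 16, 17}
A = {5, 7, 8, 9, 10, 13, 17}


Universal set U = {1, 2, 3, 4, 5, 6, 7, 8, 9, 10, 11, 12, 13, 14, 15, 16, 17}
Set A = {5, 7, 8, 9, 10, 13, 17}
A' = U \ A = elements in U but not in A
Checking each element of U:
1 (not in A, include), 2 (not in A, include), 3 (not in A, include), 4 (not in A, include), 5 (in A, exclude), 6 (not in A, include), 7 (in A, exclude), 8 (in A, exclude), 9 (in A, exclude), 10 (in A, exclude), 11 (not in A, include), 12 (not in A, include), 13 (in A, exclude), 14 (not in A, include), 15 (not in A, include), 16 (not in A, include), 17 (in A, exclude)
A' = {1, 2, 3, 4, 6, 11, 12, 14, 15, 16}

{1, 2, 3, 4, 6, 11, 12, 14, 15, 16}


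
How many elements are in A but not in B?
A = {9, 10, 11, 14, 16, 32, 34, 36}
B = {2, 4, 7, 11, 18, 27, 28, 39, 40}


Set A = {9, 10, 11, 14, 16, 32, 34, 36}
Set B = {2, 4, 7, 11, 18, 27, 28, 39, 40}
A \ B = {9, 10, 14, 16, 32, 34, 36}
|A \ B| = 7

7


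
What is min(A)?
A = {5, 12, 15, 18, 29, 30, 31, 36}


Set A = {5, 12, 15, 18, 29, 30, 31, 36}
Elements in ascending order: 5, 12, 15, 18, 29, 30, 31, 36
The smallest element is 5.

5


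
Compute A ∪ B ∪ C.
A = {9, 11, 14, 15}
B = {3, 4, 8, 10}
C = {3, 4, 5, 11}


Set A = {9, 11, 14, 15}
Set B = {3, 4, 8, 10}
Set C = {3, 4, 5, 11}
First, A ∪ B = {3, 4, 8, 9, 10, 11, 14, 15}
Then, (A ∪ B) ∪ C = {3, 4, 5, 8, 9, 10, 11, 14, 15}

{3, 4, 5, 8, 9, 10, 11, 14, 15}


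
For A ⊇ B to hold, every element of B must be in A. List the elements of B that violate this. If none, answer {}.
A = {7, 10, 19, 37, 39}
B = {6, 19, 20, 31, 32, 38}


Set A = {7, 10, 19, 37, 39}
Set B = {6, 19, 20, 31, 32, 38}
Check each element of B against A:
6 ∉ A (include), 19 ∈ A, 20 ∉ A (include), 31 ∉ A (include), 32 ∉ A (include), 38 ∉ A (include)
Elements of B not in A: {6, 20, 31, 32, 38}

{6, 20, 31, 32, 38}


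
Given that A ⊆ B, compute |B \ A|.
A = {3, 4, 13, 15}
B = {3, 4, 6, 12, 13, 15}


Set A = {3, 4, 13, 15}, |A| = 4
Set B = {3, 4, 6, 12, 13, 15}, |B| = 6
Since A ⊆ B: B \ A = {6, 12}
|B| - |A| = 6 - 4 = 2

2


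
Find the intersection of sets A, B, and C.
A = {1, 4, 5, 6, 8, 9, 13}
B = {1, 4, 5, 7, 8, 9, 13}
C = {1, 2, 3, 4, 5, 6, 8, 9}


Set A = {1, 4, 5, 6, 8, 9, 13}
Set B = {1, 4, 5, 7, 8, 9, 13}
Set C = {1, 2, 3, 4, 5, 6, 8, 9}
First, A ∩ B = {1, 4, 5, 8, 9, 13}
Then, (A ∩ B) ∩ C = {1, 4, 5, 8, 9}

{1, 4, 5, 8, 9}


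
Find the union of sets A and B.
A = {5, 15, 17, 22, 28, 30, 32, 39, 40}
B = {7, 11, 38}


Set A = {5, 15, 17, 22, 28, 30, 32, 39, 40}
Set B = {7, 11, 38}
A ∪ B includes all elements in either set.
Elements from A: {5, 15, 17, 22, 28, 30, 32, 39, 40}
Elements from B not already included: {7, 11, 38}
A ∪ B = {5, 7, 11, 15, 17, 22, 28, 30, 32, 38, 39, 40}

{5, 7, 11, 15, 17, 22, 28, 30, 32, 38, 39, 40}


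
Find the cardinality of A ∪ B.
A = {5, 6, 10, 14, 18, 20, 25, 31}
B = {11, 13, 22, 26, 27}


Set A = {5, 6, 10, 14, 18, 20, 25, 31}, |A| = 8
Set B = {11, 13, 22, 26, 27}, |B| = 5
A ∩ B = {}, |A ∩ B| = 0
|A ∪ B| = |A| + |B| - |A ∩ B| = 8 + 5 - 0 = 13

13


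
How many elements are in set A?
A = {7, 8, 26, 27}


Set A = {7, 8, 26, 27}
Listing elements: 7, 8, 26, 27
Counting: 4 elements
|A| = 4

4


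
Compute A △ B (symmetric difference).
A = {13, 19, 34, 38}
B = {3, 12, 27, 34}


Set A = {13, 19, 34, 38}
Set B = {3, 12, 27, 34}
A △ B = (A \ B) ∪ (B \ A)
Elements in A but not B: {13, 19, 38}
Elements in B but not A: {3, 12, 27}
A △ B = {3, 12, 13, 19, 27, 38}

{3, 12, 13, 19, 27, 38}


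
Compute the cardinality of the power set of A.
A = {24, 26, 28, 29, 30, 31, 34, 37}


Set A = {24, 26, 28, 29, 30, 31, 34, 37}
|A| = 8
The power set P(A) contains all subsets of A.
|P(A)| = 2^|A| = 2^8 = 256

256


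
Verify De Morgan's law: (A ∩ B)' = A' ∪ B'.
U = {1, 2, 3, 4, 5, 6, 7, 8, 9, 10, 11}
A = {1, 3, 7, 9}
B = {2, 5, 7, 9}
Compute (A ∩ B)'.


U = {1, 2, 3, 4, 5, 6, 7, 8, 9, 10, 11}
A = {1, 3, 7, 9}, B = {2, 5, 7, 9}
A ∩ B = {7, 9}
(A ∩ B)' = U \ (A ∩ B) = {1, 2, 3, 4, 5, 6, 8, 10, 11}
Verification via A' ∪ B': A' = {2, 4, 5, 6, 8, 10, 11}, B' = {1, 3, 4, 6, 8, 10, 11}
A' ∪ B' = {1, 2, 3, 4, 5, 6, 8, 10, 11} ✓

{1, 2, 3, 4, 5, 6, 8, 10, 11}


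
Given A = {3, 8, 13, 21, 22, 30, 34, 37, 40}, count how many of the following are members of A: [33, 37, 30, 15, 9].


Set A = {3, 8, 13, 21, 22, 30, 34, 37, 40}
Candidates: [33, 37, 30, 15, 9]
Check each candidate:
33 ∉ A, 37 ∈ A, 30 ∈ A, 15 ∉ A, 9 ∉ A
Count of candidates in A: 2

2


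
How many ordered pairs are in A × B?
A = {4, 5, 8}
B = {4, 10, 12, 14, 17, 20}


Set A = {4, 5, 8} has 3 elements.
Set B = {4, 10, 12, 14, 17, 20} has 6 elements.
|A × B| = |A| × |B| = 3 × 6 = 18

18


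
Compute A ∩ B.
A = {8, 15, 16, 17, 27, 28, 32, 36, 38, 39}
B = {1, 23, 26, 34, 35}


Set A = {8, 15, 16, 17, 27, 28, 32, 36, 38, 39}
Set B = {1, 23, 26, 34, 35}
A ∩ B includes only elements in both sets.
Check each element of A against B:
8 ✗, 15 ✗, 16 ✗, 17 ✗, 27 ✗, 28 ✗, 32 ✗, 36 ✗, 38 ✗, 39 ✗
A ∩ B = {}

{}


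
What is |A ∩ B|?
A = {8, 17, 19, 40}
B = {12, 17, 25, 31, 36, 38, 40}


Set A = {8, 17, 19, 40}
Set B = {12, 17, 25, 31, 36, 38, 40}
A ∩ B = {17, 40}
|A ∩ B| = 2

2


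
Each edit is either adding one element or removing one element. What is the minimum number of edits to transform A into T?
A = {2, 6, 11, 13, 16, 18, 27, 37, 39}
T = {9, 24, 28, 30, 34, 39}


Set A = {2, 6, 11, 13, 16, 18, 27, 37, 39}
Set T = {9, 24, 28, 30, 34, 39}
Elements to remove from A (in A, not in T): {2, 6, 11, 13, 16, 18, 27, 37} → 8 removals
Elements to add to A (in T, not in A): {9, 24, 28, 30, 34} → 5 additions
Total edits = 8 + 5 = 13

13


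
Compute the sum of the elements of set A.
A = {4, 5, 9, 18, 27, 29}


Set A = {4, 5, 9, 18, 27, 29}
Sum = 4 + 5 + 9 + 18 + 27 + 29 = 92

92


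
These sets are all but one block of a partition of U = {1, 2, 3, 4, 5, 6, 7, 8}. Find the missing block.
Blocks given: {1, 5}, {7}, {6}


U = {1, 2, 3, 4, 5, 6, 7, 8}
Shown blocks: {1, 5}, {7}, {6}
A partition's blocks are pairwise disjoint and cover U, so the missing block = U \ (union of shown blocks).
Union of shown blocks: {1, 5, 6, 7}
Missing block = U \ (union) = {2, 3, 4, 8}

{2, 3, 4, 8}


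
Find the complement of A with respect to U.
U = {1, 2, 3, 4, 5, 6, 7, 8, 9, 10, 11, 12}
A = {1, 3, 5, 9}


Universal set U = {1, 2, 3, 4, 5, 6, 7, 8, 9, 10, 11, 12}
Set A = {1, 3, 5, 9}
A' = U \ A = elements in U but not in A
Checking each element of U:
1 (in A, exclude), 2 (not in A, include), 3 (in A, exclude), 4 (not in A, include), 5 (in A, exclude), 6 (not in A, include), 7 (not in A, include), 8 (not in A, include), 9 (in A, exclude), 10 (not in A, include), 11 (not in A, include), 12 (not in A, include)
A' = {2, 4, 6, 7, 8, 10, 11, 12}

{2, 4, 6, 7, 8, 10, 11, 12}
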